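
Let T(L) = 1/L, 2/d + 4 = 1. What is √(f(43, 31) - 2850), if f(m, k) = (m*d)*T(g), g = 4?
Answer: I*√102858/6 ≈ 53.452*I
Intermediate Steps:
d = -⅔ (d = 2/(-4 + 1) = 2/(-3) = 2*(-⅓) = -⅔ ≈ -0.66667)
f(m, k) = -m/6 (f(m, k) = (m*(-⅔))/4 = -2*m/3*(¼) = -m/6)
√(f(43, 31) - 2850) = √(-⅙*43 - 2850) = √(-43/6 - 2850) = √(-17143/6) = I*√102858/6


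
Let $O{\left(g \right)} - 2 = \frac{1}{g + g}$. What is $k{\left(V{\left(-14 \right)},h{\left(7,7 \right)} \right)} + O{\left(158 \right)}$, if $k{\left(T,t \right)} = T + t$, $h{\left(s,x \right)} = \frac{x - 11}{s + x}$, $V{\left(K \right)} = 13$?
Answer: $\frac{32555}{2212} \approx 14.717$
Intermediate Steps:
$h{\left(s,x \right)} = \frac{-11 + x}{s + x}$
$O{\left(g \right)} = 2 + \frac{1}{2 g}$ ($O{\left(g \right)} = 2 + \frac{1}{g + g} = 2 + \frac{1}{2 g}$)
$k{\left(V{\left(-14 \right)},h{\left(7,7 \right)} \right)} + O{\left(158 \right)} = \left(13 + \frac{-11 + 7}{7 + 7}\right) + \left(2 + \frac{1}{2 \cdot 158}\right) = \left(13 + \frac{1}{14} \left(-4\right)\right) + \left(2 + \frac{1}{2} \cdot \frac{1}{158}\right) = \left(13 + \frac{1}{14} \left(-4\right)\right) + \left(2 + \frac{1}{316}\right) = \left(13 - \frac{2}{7}\right) + \frac{633}{316} = \frac{89}{7} + \frac{633}{316} = \frac{32555}{2212}$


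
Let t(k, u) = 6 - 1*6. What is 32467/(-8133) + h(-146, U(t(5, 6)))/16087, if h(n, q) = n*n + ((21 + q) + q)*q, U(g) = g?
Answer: -348933601/130835571 ≈ -2.6670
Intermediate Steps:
t(k, u) = 0 (t(k, u) = 6 - 6 = 0)
h(n, q) = n² + q*(21 + 2*q) (h(n, q) = n² + (21 + 2*q)*q = n² + q*(21 + 2*q))
32467/(-8133) + h(-146, U(t(5, 6)))/16087 = 32467/(-8133) + ((-146)² + 2*0² + 21*0)/16087 = 32467*(-1/8133) + (21316 + 2*0 + 0)*(1/16087) = -32467/8133 + (21316 + 0 + 0)*(1/16087) = -32467/8133 + 21316*(1/16087) = -32467/8133 + 21316/16087 = -348933601/130835571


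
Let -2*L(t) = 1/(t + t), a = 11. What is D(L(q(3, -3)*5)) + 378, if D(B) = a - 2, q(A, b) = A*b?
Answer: 387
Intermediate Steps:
L(t) = -1/(4*t) (L(t) = -1/(2*(t + t)) = -1/(2*t)/2 = -1/(4*t))
D(B) = 9 (D(B) = 11 - 2 = 9)
D(L(q(3, -3)*5)) + 378 = 9 + 378 = 387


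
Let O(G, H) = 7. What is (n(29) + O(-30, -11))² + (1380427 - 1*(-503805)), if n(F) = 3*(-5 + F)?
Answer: 1890473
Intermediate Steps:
n(F) = -15 + 3*F
(n(29) + O(-30, -11))² + (1380427 - 1*(-503805)) = ((-15 + 3*29) + 7)² + (1380427 - 1*(-503805)) = ((-15 + 87) + 7)² + (1380427 + 503805) = (72 + 7)² + 1884232 = 79² + 1884232 = 6241 + 1884232 = 1890473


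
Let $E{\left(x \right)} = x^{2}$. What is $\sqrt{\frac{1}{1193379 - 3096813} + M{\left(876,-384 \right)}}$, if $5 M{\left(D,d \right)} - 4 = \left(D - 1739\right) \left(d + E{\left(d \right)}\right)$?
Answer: $\frac{i \sqrt{2299251242884305480810}}{9517170} \approx 5038.3 i$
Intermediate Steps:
$M{\left(D,d \right)} = \frac{4}{5} + \frac{\left(-1739 + D\right) \left(d + d^{2}\right)}{5}$ ($M{\left(D,d \right)} = \frac{4}{5} + \frac{\left(D - 1739\right) \left(d + d^{2}\right)}{5} = \frac{4}{5} + \frac{\left(-1739 + D\right) \left(d + d^{2}\right)}{5}$)
$\sqrt{\frac{1}{1193379 - 3096813} + M{\left(876,-384 \right)}} = \sqrt{\frac{1}{1193379 - 3096813} + \left(\frac{4}{5} - - \frac{667776}{5} - \frac{1739 \left(-384\right)^{2}}{5} + \frac{1}{5} \cdot 876 \left(-384\right) + \frac{1}{5} \cdot 876 \left(-384\right)^{2}\right)} = \sqrt{\frac{1}{1193379 - 3096813} + \left(\frac{4}{5} + \frac{667776}{5} - \frac{256425984}{5} - \frac{336384}{5} + \frac{1}{5} \cdot 876 \cdot 147456\right)} = \sqrt{\frac{1}{1193379 - 3096813} + \left(\frac{4}{5} + \frac{667776}{5} - \frac{256425984}{5} - \frac{336384}{5} + \frac{129171456}{5}\right)} = \sqrt{\frac{1}{-1903434} - \frac{126923132}{5}} = \sqrt{- \frac{1}{1903434} - \frac{126923132}{5}} = \sqrt{- \frac{241589804835293}{9517170}} = \frac{i \sqrt{2299251242884305480810}}{9517170}$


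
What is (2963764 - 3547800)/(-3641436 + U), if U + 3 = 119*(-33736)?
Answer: 584036/7656023 ≈ 0.076285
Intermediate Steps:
U = -4014587 (U = -3 + 119*(-33736) = -3 - 4014584 = -4014587)
(2963764 - 3547800)/(-3641436 + U) = (2963764 - 3547800)/(-3641436 - 4014587) = -584036/(-7656023) = -584036*(-1/7656023) = 584036/7656023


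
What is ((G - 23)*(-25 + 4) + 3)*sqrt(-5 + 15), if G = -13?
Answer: 759*sqrt(10) ≈ 2400.2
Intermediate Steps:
((G - 23)*(-25 + 4) + 3)*sqrt(-5 + 15) = ((-13 - 23)*(-25 + 4) + 3)*sqrt(-5 + 15) = (-36*(-21) + 3)*sqrt(10) = (756 + 3)*sqrt(10) = 759*sqrt(10)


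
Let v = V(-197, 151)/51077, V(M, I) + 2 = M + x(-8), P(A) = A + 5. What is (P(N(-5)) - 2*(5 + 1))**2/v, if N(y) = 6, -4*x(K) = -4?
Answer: -51077/198 ≈ -257.96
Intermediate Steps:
x(K) = 1 (x(K) = -1/4*(-4) = 1)
P(A) = 5 + A
V(M, I) = -1 + M (V(M, I) = -2 + (M + 1) = -2 + (1 + M) = -1 + M)
v = -198/51077 (v = (-1 - 197)/51077 = -198*1/51077 = -198/51077 ≈ -0.0038765)
(P(N(-5)) - 2*(5 + 1))**2/v = ((5 + 6) - 2*(5 + 1))**2/(-198/51077) = (11 - 2*6)**2*(-51077/198) = (11 - 12)**2*(-51077/198) = (-1)**2*(-51077/198) = 1*(-51077/198) = -51077/198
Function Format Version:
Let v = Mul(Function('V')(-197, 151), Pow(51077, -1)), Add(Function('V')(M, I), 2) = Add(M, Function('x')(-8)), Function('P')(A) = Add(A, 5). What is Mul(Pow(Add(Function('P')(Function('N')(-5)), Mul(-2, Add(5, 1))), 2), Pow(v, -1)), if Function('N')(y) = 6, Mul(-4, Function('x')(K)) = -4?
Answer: Rational(-51077, 198) ≈ -257.96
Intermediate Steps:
Function('x')(K) = 1 (Function('x')(K) = Mul(Rational(-1, 4), -4) = 1)
Function('P')(A) = Add(5, A)
Function('V')(M, I) = Add(-1, M) (Function('V')(M, I) = Add(-2, Add(M, 1)) = Add(-2, Add(1, M)) = Add(-1, M))
v = Rational(-198, 51077) (v = Mul(Add(-1, -197), Pow(51077, -1)) = Mul(-198, Rational(1, 51077)) = Rational(-198, 51077) ≈ -0.0038765)
Mul(Pow(Add(Function('P')(Function('N')(-5)), Mul(-2, Add(5, 1))), 2), Pow(v, -1)) = Mul(Pow(Add(Add(5, 6), Mul(-2, Add(5, 1))), 2), Pow(Rational(-198, 51077), -1)) = Mul(Pow(Add(11, Mul(-2, 6)), 2), Rational(-51077, 198)) = Mul(Pow(Add(11, -12), 2), Rational(-51077, 198)) = Mul(Pow(-1, 2), Rational(-51077, 198)) = Mul(1, Rational(-51077, 198)) = Rational(-51077, 198)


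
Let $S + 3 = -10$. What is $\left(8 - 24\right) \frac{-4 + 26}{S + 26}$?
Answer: $- \frac{352}{13} \approx -27.077$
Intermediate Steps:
$S = -13$ ($S = -3 - 10 = -13$)
$\left(8 - 24\right) \frac{-4 + 26}{S + 26} = \left(8 - 24\right) \frac{-4 + 26}{-13 + 26} = - 16 \cdot \frac{22}{13} = - 16 \cdot 22 \cdot \frac{1}{13} = \left(-16\right) \frac{22}{13} = - \frac{352}{13}$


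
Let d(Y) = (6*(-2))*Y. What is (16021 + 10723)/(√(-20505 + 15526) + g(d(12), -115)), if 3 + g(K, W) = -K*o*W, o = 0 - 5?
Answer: 42583134/131833619 - 6686*I*√4979/1713837047 ≈ 0.32301 - 0.00027528*I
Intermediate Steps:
o = -5
d(Y) = -12*Y
g(K, W) = -3 + 5*K*W (g(K, W) = -3 - K*(-5)*W = -3 - (-5*K)*W = -3 - (-5)*K*W = -3 + 5*K*W)
(16021 + 10723)/(√(-20505 + 15526) + g(d(12), -115)) = (16021 + 10723)/(√(-20505 + 15526) + (-3 + 5*(-12*12)*(-115))) = 26744/(√(-4979) + (-3 + 5*(-144)*(-115))) = 26744/(I*√4979 + (-3 + 82800)) = 26744/(I*√4979 + 82797) = 26744/(82797 + I*√4979)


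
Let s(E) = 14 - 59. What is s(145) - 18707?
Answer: -18752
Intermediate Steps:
s(E) = -45
s(145) - 18707 = -45 - 18707 = -18752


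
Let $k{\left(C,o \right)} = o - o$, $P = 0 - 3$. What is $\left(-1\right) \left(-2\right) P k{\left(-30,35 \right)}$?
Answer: $0$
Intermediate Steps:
$P = -3$ ($P = 0 - 3 = -3$)
$k{\left(C,o \right)} = 0$
$\left(-1\right) \left(-2\right) P k{\left(-30,35 \right)} = \left(-1\right) \left(-2\right) \left(-3\right) 0 = 2 \left(-3\right) 0 = \left(-6\right) 0 = 0$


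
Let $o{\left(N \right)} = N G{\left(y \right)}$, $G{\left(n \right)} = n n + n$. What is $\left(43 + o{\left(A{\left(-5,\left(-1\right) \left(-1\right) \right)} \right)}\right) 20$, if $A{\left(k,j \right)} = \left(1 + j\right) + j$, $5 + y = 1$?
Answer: $1580$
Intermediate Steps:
$y = -4$ ($y = -5 + 1 = -4$)
$A{\left(k,j \right)} = 1 + 2 j$
$G{\left(n \right)} = n + n^{2}$ ($G{\left(n \right)} = n^{2} + n = n + n^{2}$)
$o{\left(N \right)} = 12 N$ ($o{\left(N \right)} = N \left(- 4 \left(1 - 4\right)\right) = N \left(\left(-4\right) \left(-3\right)\right) = N 12 = 12 N$)
$\left(43 + o{\left(A{\left(-5,\left(-1\right) \left(-1\right) \right)} \right)}\right) 20 = \left(43 + 12 \left(1 + 2 \left(\left(-1\right) \left(-1\right)\right)\right)\right) 20 = \left(43 + 12 \left(1 + 2 \cdot 1\right)\right) 20 = \left(43 + 12 \left(1 + 2\right)\right) 20 = \left(43 + 12 \cdot 3\right) 20 = \left(43 + 36\right) 20 = 79 \cdot 20 = 1580$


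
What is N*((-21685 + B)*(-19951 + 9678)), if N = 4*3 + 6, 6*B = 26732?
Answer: 3186006582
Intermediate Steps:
B = 13366/3 (B = (⅙)*26732 = 13366/3 ≈ 4455.3)
N = 18 (N = 12 + 6 = 18)
N*((-21685 + B)*(-19951 + 9678)) = 18*((-21685 + 13366/3)*(-19951 + 9678)) = 18*(-51689/3*(-10273)) = 18*(531001097/3) = 3186006582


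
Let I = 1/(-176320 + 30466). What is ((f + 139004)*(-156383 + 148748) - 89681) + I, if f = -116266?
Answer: -25334010036595/145854 ≈ -1.7369e+8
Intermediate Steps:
I = -1/145854 (I = 1/(-145854) = -1/145854 ≈ -6.8562e-6)
((f + 139004)*(-156383 + 148748) - 89681) + I = ((-116266 + 139004)*(-156383 + 148748) - 89681) - 1/145854 = (22738*(-7635) - 89681) - 1/145854 = (-173604630 - 89681) - 1/145854 = -173694311 - 1/145854 = -25334010036595/145854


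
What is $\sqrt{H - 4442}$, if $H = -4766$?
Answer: $2 i \sqrt{2302} \approx 95.958 i$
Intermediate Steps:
$\sqrt{H - 4442} = \sqrt{-4766 - 4442} = \sqrt{-9208} = 2 i \sqrt{2302}$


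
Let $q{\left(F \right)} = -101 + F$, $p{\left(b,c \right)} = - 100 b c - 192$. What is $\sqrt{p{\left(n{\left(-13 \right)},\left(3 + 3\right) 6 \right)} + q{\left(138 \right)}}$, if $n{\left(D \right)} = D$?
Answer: $\sqrt{46645} \approx 215.97$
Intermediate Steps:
$p{\left(b,c \right)} = -192 - 100 b c$ ($p{\left(b,c \right)} = - 100 b c - 192 = -192 - 100 b c$)
$\sqrt{p{\left(n{\left(-13 \right)},\left(3 + 3\right) 6 \right)} + q{\left(138 \right)}} = \sqrt{\left(-192 - - 1300 \left(3 + 3\right) 6\right) + \left(-101 + 138\right)} = \sqrt{\left(-192 - - 1300 \cdot 6 \cdot 6\right) + 37} = \sqrt{\left(-192 - \left(-1300\right) 36\right) + 37} = \sqrt{\left(-192 + 46800\right) + 37} = \sqrt{46608 + 37} = \sqrt{46645}$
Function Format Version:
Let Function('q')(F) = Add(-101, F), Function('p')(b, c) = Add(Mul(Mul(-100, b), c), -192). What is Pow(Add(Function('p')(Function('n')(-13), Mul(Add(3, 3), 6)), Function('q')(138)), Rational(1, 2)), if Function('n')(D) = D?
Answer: Pow(46645, Rational(1, 2)) ≈ 215.97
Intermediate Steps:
Function('p')(b, c) = Add(-192, Mul(-100, b, c)) (Function('p')(b, c) = Add(Mul(-100, b, c), -192) = Add(-192, Mul(-100, b, c)))
Pow(Add(Function('p')(Function('n')(-13), Mul(Add(3, 3), 6)), Function('q')(138)), Rational(1, 2)) = Pow(Add(Add(-192, Mul(-100, -13, Mul(Add(3, 3), 6))), Add(-101, 138)), Rational(1, 2)) = Pow(Add(Add(-192, Mul(-100, -13, Mul(6, 6))), 37), Rational(1, 2)) = Pow(Add(Add(-192, Mul(-100, -13, 36)), 37), Rational(1, 2)) = Pow(Add(Add(-192, 46800), 37), Rational(1, 2)) = Pow(Add(46608, 37), Rational(1, 2)) = Pow(46645, Rational(1, 2))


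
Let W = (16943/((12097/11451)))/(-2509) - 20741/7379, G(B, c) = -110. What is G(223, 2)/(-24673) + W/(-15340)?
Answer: 1948952426568486/385301313770940827 ≈ 0.0050583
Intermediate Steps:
W = -2061149295440/223962781367 (W = (16943/((12097*(1/11451))))*(-1/2509) - 20741*1/7379 = (16943/(12097/11451))*(-1/2509) - 20741/7379 = (16943*(11451/12097))*(-1/2509) - 20741/7379 = (194014293/12097)*(-1/2509) - 20741/7379 = -194014293/30351373 - 20741/7379 = -2061149295440/223962781367 ≈ -9.2031)
G(223, 2)/(-24673) + W/(-15340) = -110/(-24673) - 2061149295440/223962781367/(-15340) = -110*(-1/24673) - 2061149295440/223962781367*(-1/15340) = 10/2243 + 103057464772/171779453308489 = 1948952426568486/385301313770940827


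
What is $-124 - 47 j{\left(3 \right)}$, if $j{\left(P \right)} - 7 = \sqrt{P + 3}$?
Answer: $-453 - 47 \sqrt{6} \approx -568.13$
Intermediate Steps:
$j{\left(P \right)} = 7 + \sqrt{3 + P}$ ($j{\left(P \right)} = 7 + \sqrt{P + 3} = 7 + \sqrt{3 + P}$)
$-124 - 47 j{\left(3 \right)} = -124 - 47 \left(7 + \sqrt{3 + 3}\right) = -124 - 47 \left(7 + \sqrt{6}\right) = -124 - \left(329 + 47 \sqrt{6}\right) = -453 - 47 \sqrt{6}$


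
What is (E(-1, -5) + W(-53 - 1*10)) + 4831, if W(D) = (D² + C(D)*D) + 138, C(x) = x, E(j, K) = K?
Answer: 12902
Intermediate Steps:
W(D) = 138 + 2*D² (W(D) = (D² + D*D) + 138 = (D² + D²) + 138 = 2*D² + 138 = 138 + 2*D²)
(E(-1, -5) + W(-53 - 1*10)) + 4831 = (-5 + (138 + 2*(-53 - 1*10)²)) + 4831 = (-5 + (138 + 2*(-53 - 10)²)) + 4831 = (-5 + (138 + 2*(-63)²)) + 4831 = (-5 + (138 + 2*3969)) + 4831 = (-5 + (138 + 7938)) + 4831 = (-5 + 8076) + 4831 = 8071 + 4831 = 12902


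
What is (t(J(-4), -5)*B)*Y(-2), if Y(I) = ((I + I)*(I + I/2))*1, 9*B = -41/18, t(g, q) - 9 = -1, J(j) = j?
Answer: -656/27 ≈ -24.296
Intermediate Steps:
t(g, q) = 8 (t(g, q) = 9 - 1 = 8)
B = -41/162 (B = (-41/18)/9 = (-41*1/18)/9 = (⅑)*(-41/18) = -41/162 ≈ -0.25309)
Y(I) = 3*I² (Y(I) = ((2*I)*(I + I*(½)))*1 = ((2*I)*(I + I/2))*1 = ((2*I)*(3*I/2))*1 = (3*I²)*1 = 3*I²)
(t(J(-4), -5)*B)*Y(-2) = (8*(-41/162))*(3*(-2)²) = -164*4/27 = -164/81*12 = -656/27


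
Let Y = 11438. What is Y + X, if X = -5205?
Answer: 6233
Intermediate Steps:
Y + X = 11438 - 5205 = 6233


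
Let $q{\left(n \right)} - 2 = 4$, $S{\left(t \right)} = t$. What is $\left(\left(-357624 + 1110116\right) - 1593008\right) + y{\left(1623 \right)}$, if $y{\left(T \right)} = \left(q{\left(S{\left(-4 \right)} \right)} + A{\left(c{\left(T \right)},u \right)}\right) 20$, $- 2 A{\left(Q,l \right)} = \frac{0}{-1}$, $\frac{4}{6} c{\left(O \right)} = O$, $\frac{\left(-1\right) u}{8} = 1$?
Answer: $-840396$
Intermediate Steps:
$u = -8$ ($u = \left(-8\right) 1 = -8$)
$c{\left(O \right)} = \frac{3 O}{2}$
$q{\left(n \right)} = 6$ ($q{\left(n \right)} = 2 + 4 = 6$)
$A{\left(Q,l \right)} = 0$ ($A{\left(Q,l \right)} = - \frac{0 \frac{1}{-1}}{2} = - \frac{0 \left(-1\right)}{2} = \left(- \frac{1}{2}\right) 0 = 0$)
$y{\left(T \right)} = 120$ ($y{\left(T \right)} = \left(6 + 0\right) 20 = 6 \cdot 20 = 120$)
$\left(\left(-357624 + 1110116\right) - 1593008\right) + y{\left(1623 \right)} = \left(\left(-357624 + 1110116\right) - 1593008\right) + 120 = \left(752492 - 1593008\right) + 120 = -840516 + 120 = -840396$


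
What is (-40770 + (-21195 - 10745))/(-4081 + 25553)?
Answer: -3305/976 ≈ -3.3863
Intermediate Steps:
(-40770 + (-21195 - 10745))/(-4081 + 25553) = (-40770 - 31940)/21472 = -72710*1/21472 = -3305/976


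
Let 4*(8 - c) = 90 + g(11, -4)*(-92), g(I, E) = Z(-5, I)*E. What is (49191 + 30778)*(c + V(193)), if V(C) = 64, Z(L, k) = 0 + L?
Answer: 81488411/2 ≈ 4.0744e+7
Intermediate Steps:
Z(L, k) = L
g(I, E) = -5*E
c = 891/2 (c = 8 - (90 - 5*(-4)*(-92))/4 = 8 - (90 + 20*(-92))/4 = 8 - (90 - 1840)/4 = 8 - ¼*(-1750) = 8 + 875/2 = 891/2 ≈ 445.50)
(49191 + 30778)*(c + V(193)) = (49191 + 30778)*(891/2 + 64) = 79969*(1019/2) = 81488411/2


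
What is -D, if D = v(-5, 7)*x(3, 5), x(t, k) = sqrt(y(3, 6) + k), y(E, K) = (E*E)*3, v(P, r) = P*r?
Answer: 140*sqrt(2) ≈ 197.99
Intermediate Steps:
y(E, K) = 3*E**2 (y(E, K) = E**2*3 = 3*E**2)
x(t, k) = sqrt(27 + k) (x(t, k) = sqrt(3*3**2 + k) = sqrt(3*9 + k) = sqrt(27 + k))
D = -140*sqrt(2) (D = (-5*7)*sqrt(27 + 5) = -140*sqrt(2) ≈ -197.99)
-D = -(-140)*sqrt(2) = 140*sqrt(2)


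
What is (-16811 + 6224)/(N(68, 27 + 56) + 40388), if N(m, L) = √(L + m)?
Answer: -142529252/543730131 + 3529*√151/543730131 ≈ -0.26205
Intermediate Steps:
(-16811 + 6224)/(N(68, 27 + 56) + 40388) = (-16811 + 6224)/(√((27 + 56) + 68) + 40388) = -10587/(√(83 + 68) + 40388) = -10587/(√151 + 40388) = -10587/(40388 + √151)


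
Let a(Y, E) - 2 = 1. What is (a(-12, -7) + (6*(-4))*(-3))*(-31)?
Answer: -2325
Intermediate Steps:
a(Y, E) = 3 (a(Y, E) = 2 + 1 = 3)
(a(-12, -7) + (6*(-4))*(-3))*(-31) = (3 + (6*(-4))*(-3))*(-31) = (3 - 24*(-3))*(-31) = (3 + 72)*(-31) = 75*(-31) = -2325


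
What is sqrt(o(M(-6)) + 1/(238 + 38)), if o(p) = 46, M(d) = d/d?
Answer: sqrt(876093)/138 ≈ 6.7826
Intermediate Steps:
M(d) = 1
sqrt(o(M(-6)) + 1/(238 + 38)) = sqrt(46 + 1/(238 + 38)) = sqrt(46 + 1/276) = sqrt(12697/276) = sqrt(876093)/138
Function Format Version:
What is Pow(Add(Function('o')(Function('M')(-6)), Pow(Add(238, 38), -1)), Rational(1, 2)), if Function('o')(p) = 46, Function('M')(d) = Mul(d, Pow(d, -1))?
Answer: Mul(Rational(1, 138), Pow(876093, Rational(1, 2))) ≈ 6.7826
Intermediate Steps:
Function('M')(d) = 1
Pow(Add(Function('o')(Function('M')(-6)), Pow(Add(238, 38), -1)), Rational(1, 2)) = Pow(Add(46, Pow(Add(238, 38), -1)), Rational(1, 2)) = Pow(Add(46, Pow(276, -1)), Rational(1, 2)) = Pow(Add(46, Rational(1, 276)), Rational(1, 2)) = Pow(Rational(12697, 276), Rational(1, 2)) = Mul(Rational(1, 138), Pow(876093, Rational(1, 2)))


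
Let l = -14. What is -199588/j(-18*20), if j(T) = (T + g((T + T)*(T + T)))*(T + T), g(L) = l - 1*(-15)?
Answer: -49897/64620 ≈ -0.77216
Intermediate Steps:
g(L) = 1 (g(L) = -14 - 1*(-15) = -14 + 15 = 1)
j(T) = 2*T*(1 + T) (j(T) = (T + 1)*(T + T) = (1 + T)*(2*T) = 2*T*(1 + T))
-199588/j(-18*20) = -199588*(-1/(720*(1 - 18*20))) = -199588*(-1/(720*(1 - 360))) = -199588/(2*(-360)*(-359)) = -199588/258480 = -199588*1/258480 = -49897/64620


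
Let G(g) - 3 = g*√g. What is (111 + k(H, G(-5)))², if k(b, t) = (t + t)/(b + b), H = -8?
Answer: 195775/16 + 4425*I*√5/32 ≈ 12236.0 + 309.21*I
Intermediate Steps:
G(g) = 3 + g^(3/2) (G(g) = 3 + g*√g = 3 + g^(3/2))
k(b, t) = t/b (k(b, t) = (2*t)/((2*b)) = (2*t)*(1/(2*b)) = t/b)
(111 + k(H, G(-5)))² = (111 + (3 + (-5)^(3/2))/(-8))² = (111 + (3 - 5*I*√5)*(-⅛))² = (111 + (-3/8 + 5*I*√5/8))² = (885/8 + 5*I*√5/8)²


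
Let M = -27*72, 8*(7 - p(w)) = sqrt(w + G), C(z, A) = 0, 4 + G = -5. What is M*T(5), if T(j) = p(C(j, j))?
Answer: -13608 + 729*I ≈ -13608.0 + 729.0*I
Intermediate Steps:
G = -9 (G = -4 - 5 = -9)
p(w) = 7 - sqrt(-9 + w)/8 (p(w) = 7 - sqrt(w - 9)/8 = 7 - sqrt(-9 + w)/8)
T(j) = 7 - 3*I/8 (T(j) = 7 - sqrt(-9 + 0)/8 = 7 - 3*I/8)
M = -1944
M*T(5) = -1944*(7 - 3*I/8) = -13608 + 729*I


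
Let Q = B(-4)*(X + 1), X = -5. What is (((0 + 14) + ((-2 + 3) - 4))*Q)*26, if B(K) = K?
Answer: 4576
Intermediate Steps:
Q = 16 (Q = -4*(-5 + 1) = -4*(-4) = 16)
(((0 + 14) + ((-2 + 3) - 4))*Q)*26 = (((0 + 14) + ((-2 + 3) - 4))*16)*26 = ((14 + (1 - 4))*16)*26 = ((14 - 3)*16)*26 = (11*16)*26 = 176*26 = 4576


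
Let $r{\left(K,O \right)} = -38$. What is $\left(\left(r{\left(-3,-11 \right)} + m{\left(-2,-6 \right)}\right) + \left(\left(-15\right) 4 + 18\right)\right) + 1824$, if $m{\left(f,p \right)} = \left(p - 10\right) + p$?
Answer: $1722$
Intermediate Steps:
$m{\left(f,p \right)} = -10 + 2 p$ ($m{\left(f,p \right)} = \left(-10 + p\right) + p = -10 + 2 p$)
$\left(\left(r{\left(-3,-11 \right)} + m{\left(-2,-6 \right)}\right) + \left(\left(-15\right) 4 + 18\right)\right) + 1824 = \left(\left(-38 + \left(-10 + 2 \left(-6\right)\right)\right) + \left(\left(-15\right) 4 + 18\right)\right) + 1824 = \left(\left(-38 - 22\right) + \left(-60 + 18\right)\right) + 1824 = \left(\left(-38 - 22\right) - 42\right) + 1824 = \left(-60 - 42\right) + 1824 = -102 + 1824 = 1722$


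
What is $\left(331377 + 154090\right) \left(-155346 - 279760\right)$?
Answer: $-211229604502$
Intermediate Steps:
$\left(331377 + 154090\right) \left(-155346 - 279760\right) = 485467 \left(-435106\right) = -211229604502$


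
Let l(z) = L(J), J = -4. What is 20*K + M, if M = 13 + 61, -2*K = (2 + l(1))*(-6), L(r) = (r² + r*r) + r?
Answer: 1874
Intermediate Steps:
L(r) = r + 2*r² (L(r) = (r² + r²) + r = 2*r² + r = r + 2*r²)
l(z) = 28 (l(z) = -4*(1 + 2*(-4)) = -4*(1 - 8) = -4*(-7) = 28)
K = 90 (K = -(2 + 28)*(-6)/2 = -15*(-6) = -½*(-180) = 90)
M = 74
20*K + M = 20*90 + 74 = 1800 + 74 = 1874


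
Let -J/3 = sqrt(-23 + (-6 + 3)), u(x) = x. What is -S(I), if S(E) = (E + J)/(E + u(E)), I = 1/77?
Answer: -1/2 + 231*I*sqrt(26)/2 ≈ -0.5 + 588.94*I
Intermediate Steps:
J = -3*I*sqrt(26) (J = -3*sqrt(-23 + (-6 + 3)) = -3*sqrt(-23 - 3) = -3*I*sqrt(26) ≈ -15.297*I)
I = 1/77 ≈ 0.012987
S(E) = (E - 3*I*sqrt(26))/(2*E) (S(E) = (E - 3*I*sqrt(26))/(E + E) = (E - 3*I*sqrt(26))/((2*E)) = (E - 3*I*sqrt(26))*(1/(2*E)) = (E - 3*I*sqrt(26))/(2*E))
-S(I) = -(1/77 - 3*I*sqrt(26))/(2*1/77) = -77*(1/77 - 3*I*sqrt(26))/2 = -(1/2 - 231*I*sqrt(26)/2) = -1/2 + 231*I*sqrt(26)/2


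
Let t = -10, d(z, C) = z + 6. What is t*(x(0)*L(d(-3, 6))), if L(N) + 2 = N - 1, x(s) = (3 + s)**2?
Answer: 0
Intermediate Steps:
d(z, C) = 6 + z
L(N) = -3 + N (L(N) = -2 + (N - 1) = -2 + (-1 + N) = -3 + N)
t*(x(0)*L(d(-3, 6))) = -10*(3 + 0)**2*(-3 + (6 - 3)) = -10*3**2*(-3 + 3) = -90*0 = -10*0 = 0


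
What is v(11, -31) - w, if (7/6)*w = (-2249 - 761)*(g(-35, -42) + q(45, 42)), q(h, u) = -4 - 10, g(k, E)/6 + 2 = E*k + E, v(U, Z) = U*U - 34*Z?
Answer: 22039535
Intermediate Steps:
v(U, Z) = U² - 34*Z
g(k, E) = -12 + 6*E + 6*E*k (g(k, E) = -12 + 6*(E*k + E) = -12 + 6*(E + E*k) = -12 + (6*E + 6*E*k) = -12 + 6*E + 6*E*k)
q(h, u) = -14
w = -22038360 (w = 6*((-2249 - 761)*((-12 + 6*(-42) + 6*(-42)*(-35)) - 14))/7 = 6*(-3010*((-12 - 252 + 8820) - 14))/7 = 6*(-3010*(8556 - 14))/7 = 6*(-3010*8542)/7 = (6/7)*(-25711420) = -22038360)
v(11, -31) - w = (11² - 34*(-31)) - 1*(-22038360) = (121 + 1054) + 22038360 = 1175 + 22038360 = 22039535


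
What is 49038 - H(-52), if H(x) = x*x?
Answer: 46334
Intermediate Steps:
H(x) = x²
49038 - H(-52) = 49038 - 1*(-52)² = 49038 - 1*2704 = 49038 - 2704 = 46334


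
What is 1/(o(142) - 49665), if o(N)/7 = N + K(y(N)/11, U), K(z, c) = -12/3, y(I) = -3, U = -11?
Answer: -1/48699 ≈ -2.0534e-5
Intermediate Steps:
K(z, c) = -4 (K(z, c) = -12*⅓ = -4)
o(N) = -28 + 7*N (o(N) = 7*(N - 4) = 7*(-4 + N) = -28 + 7*N)
1/(o(142) - 49665) = 1/((-28 + 7*142) - 49665) = 1/((-28 + 994) - 49665) = 1/(966 - 49665) = 1/(-48699) = -1/48699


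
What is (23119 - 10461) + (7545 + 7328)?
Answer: 27531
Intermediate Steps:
(23119 - 10461) + (7545 + 7328) = 12658 + 14873 = 27531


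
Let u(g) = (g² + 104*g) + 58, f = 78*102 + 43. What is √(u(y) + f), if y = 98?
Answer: √27853 ≈ 166.89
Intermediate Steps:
f = 7999 (f = 7956 + 43 = 7999)
u(g) = 58 + g² + 104*g
√(u(y) + f) = √((58 + 98² + 104*98) + 7999) = √((58 + 9604 + 10192) + 7999) = √(19854 + 7999) = √27853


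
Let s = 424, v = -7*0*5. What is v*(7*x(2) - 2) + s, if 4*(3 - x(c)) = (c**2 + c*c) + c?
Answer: 424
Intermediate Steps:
x(c) = 3 - c**2/2 - c/4 (x(c) = 3 - ((c**2 + c*c) + c)/4 = 3 - ((c**2 + c**2) + c)/4 = 3 - (2*c**2 + c)/4 = 3 - (c + 2*c**2)/4 = 3 + (-c**2/2 - c/4) = 3 - c**2/2 - c/4)
v = 0 (v = 0*5 = 0)
v*(7*x(2) - 2) + s = 0*(7*(3 - 1/2*2**2 - 1/4*2) - 2) + 424 = 0*(7*(3 - 1/2*4 - 1/2) - 2) + 424 = 0*(7*(3 - 2 - 1/2) - 2) + 424 = 0*(7*(1/2) - 2) + 424 = 0*(7/2 - 2) + 424 = 0*(3/2) + 424 = 0 + 424 = 424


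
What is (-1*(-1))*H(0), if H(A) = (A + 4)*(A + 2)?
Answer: 8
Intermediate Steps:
H(A) = (2 + A)*(4 + A) (H(A) = (4 + A)*(2 + A) = (2 + A)*(4 + A))
(-1*(-1))*H(0) = (-1*(-1))*(8 + 0² + 6*0) = 1*(8 + 0 + 0) = 1*8 = 8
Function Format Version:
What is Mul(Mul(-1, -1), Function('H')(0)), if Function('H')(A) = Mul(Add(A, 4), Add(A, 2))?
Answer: 8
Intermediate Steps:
Function('H')(A) = Mul(Add(2, A), Add(4, A)) (Function('H')(A) = Mul(Add(4, A), Add(2, A)) = Mul(Add(2, A), Add(4, A)))
Mul(Mul(-1, -1), Function('H')(0)) = Mul(Mul(-1, -1), Add(8, Pow(0, 2), Mul(6, 0))) = Mul(1, Add(8, 0, 0)) = Mul(1, 8) = 8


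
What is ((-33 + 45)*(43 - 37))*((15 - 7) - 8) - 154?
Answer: -154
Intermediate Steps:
((-33 + 45)*(43 - 37))*((15 - 7) - 8) - 154 = (12*6)*(8 - 8) - 154 = 72*0 - 154 = 0 - 154 = -154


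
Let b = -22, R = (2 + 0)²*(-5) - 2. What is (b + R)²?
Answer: 1936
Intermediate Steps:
R = -22 (R = 2²*(-5) - 2 = 4*(-5) - 2 = -20 - 2 = -22)
(b + R)² = (-22 - 22)² = (-44)² = 1936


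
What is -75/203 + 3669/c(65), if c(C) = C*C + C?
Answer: 141019/290290 ≈ 0.48579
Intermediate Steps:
c(C) = C + C² (c(C) = C² + C = C + C²)
-75/203 + 3669/c(65) = -75/203 + 3669/((65*(1 + 65))) = -75*1/203 + 3669/((65*66)) = -75/203 + 3669/4290 = -75/203 + 3669*(1/4290) = -75/203 + 1223/1430 = 141019/290290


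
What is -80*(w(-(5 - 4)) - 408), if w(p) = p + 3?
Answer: 32480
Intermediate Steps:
w(p) = 3 + p
-80*(w(-(5 - 4)) - 408) = -80*((3 - (5 - 4)) - 408) = -80*((3 - 1*1) - 408) = -80*((3 - 1) - 408) = -80*(2 - 408) = -80*(-406) = 32480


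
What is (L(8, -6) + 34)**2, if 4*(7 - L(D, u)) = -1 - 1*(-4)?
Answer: 25921/16 ≈ 1620.1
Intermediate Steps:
L(D, u) = 25/4 (L(D, u) = 7 - (-1 - 1*(-4))/4 = 7 - (-1 + 4)/4 = 7 - 1/4*3 = 7 - 3/4 = 25/4)
(L(8, -6) + 34)**2 = (25/4 + 34)**2 = (161/4)**2 = 25921/16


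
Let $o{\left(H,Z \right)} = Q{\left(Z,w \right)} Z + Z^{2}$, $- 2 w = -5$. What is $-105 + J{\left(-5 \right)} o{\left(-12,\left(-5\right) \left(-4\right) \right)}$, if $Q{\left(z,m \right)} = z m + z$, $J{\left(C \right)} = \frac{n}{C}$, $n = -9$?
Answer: $3135$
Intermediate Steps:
$w = \frac{5}{2}$ ($w = \left(- \frac{1}{2}\right) \left(-5\right) = \frac{5}{2} \approx 2.5$)
$J{\left(C \right)} = - \frac{9}{C}$
$Q{\left(z,m \right)} = z + m z$ ($Q{\left(z,m \right)} = m z + z = z + m z$)
$o{\left(H,Z \right)} = \frac{9 Z^{2}}{2}$ ($o{\left(H,Z \right)} = Z \left(1 + \frac{5}{2}\right) Z + Z^{2} = Z \frac{7}{2} Z + Z^{2} = \frac{7 Z}{2} Z + Z^{2} = \frac{7 Z^{2}}{2} + Z^{2} = \frac{9 Z^{2}}{2}$)
$-105 + J{\left(-5 \right)} o{\left(-12,\left(-5\right) \left(-4\right) \right)} = -105 + - \frac{9}{-5} \frac{9 \left(\left(-5\right) \left(-4\right)\right)^{2}}{2} = -105 + \left(-9\right) \left(- \frac{1}{5}\right) \frac{9 \cdot 20^{2}}{2} = -105 + \frac{9 \cdot \frac{9}{2} \cdot 400}{5} = -105 + \frac{9}{5} \cdot 1800 = -105 + 3240 = 3135$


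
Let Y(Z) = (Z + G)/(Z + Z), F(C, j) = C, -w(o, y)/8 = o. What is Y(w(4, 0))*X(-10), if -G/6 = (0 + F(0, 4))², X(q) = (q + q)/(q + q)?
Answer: ½ ≈ 0.50000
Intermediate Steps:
w(o, y) = -8*o
X(q) = 1 (X(q) = (2*q)/((2*q)) = (2*q)*(1/(2*q)) = 1)
G = 0 (G = -6*(0 + 0)² = -6*0² = -6*0 = 0)
Y(Z) = ½ (Y(Z) = (Z + 0)/(Z + Z) = Z/((2*Z)) = Z*(1/(2*Z)) = ½)
Y(w(4, 0))*X(-10) = (½)*1 = ½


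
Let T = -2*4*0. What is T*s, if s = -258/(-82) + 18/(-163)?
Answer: 0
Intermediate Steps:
T = 0 (T = -8*0 = 0)
s = 20289/6683 (s = -258*(-1/82) + 18*(-1/163) = 129/41 - 18/163 = 20289/6683 ≈ 3.0359)
T*s = 0*(20289/6683) = 0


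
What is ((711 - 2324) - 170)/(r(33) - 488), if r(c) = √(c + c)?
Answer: 435052/119039 + 1783*√66/238078 ≈ 3.7155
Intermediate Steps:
r(c) = √2*√c (r(c) = √(2*c) = √2*√c)
((711 - 2324) - 170)/(r(33) - 488) = ((711 - 2324) - 170)/(√2*√33 - 488) = (-1613 - 170)/(√66 - 488) = -1783/(-488 + √66)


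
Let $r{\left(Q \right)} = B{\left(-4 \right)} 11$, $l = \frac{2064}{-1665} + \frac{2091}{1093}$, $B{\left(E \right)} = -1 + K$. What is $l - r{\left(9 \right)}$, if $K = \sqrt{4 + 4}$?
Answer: $\frac{7081286}{606615} - 22 \sqrt{2} \approx -19.439$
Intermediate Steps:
$K = 2 \sqrt{2}$ ($K = \sqrt{8} = 2 \sqrt{2} \approx 2.8284$)
$B{\left(E \right)} = -1 + 2 \sqrt{2}$
$l = \frac{408521}{606615}$ ($l = 2064 \left(- \frac{1}{1665}\right) + 2091 \cdot \frac{1}{1093} = - \frac{688}{555} + \frac{2091}{1093} = \frac{408521}{606615} \approx 0.67344$)
$r{\left(Q \right)} = -11 + 22 \sqrt{2}$ ($r{\left(Q \right)} = \left(-1 + 2 \sqrt{2}\right) 11 = -11 + 22 \sqrt{2}$)
$l - r{\left(9 \right)} = \frac{408521}{606615} - \left(-11 + 22 \sqrt{2}\right) = \frac{408521}{606615} + \left(11 - 22 \sqrt{2}\right) = \frac{7081286}{606615} - 22 \sqrt{2}$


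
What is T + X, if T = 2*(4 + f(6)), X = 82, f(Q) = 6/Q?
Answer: 92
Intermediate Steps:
T = 10 (T = 2*(4 + 6/6) = 2*(4 + 6*(1/6)) = 2*(4 + 1) = 2*5 = 10)
T + X = 10 + 82 = 92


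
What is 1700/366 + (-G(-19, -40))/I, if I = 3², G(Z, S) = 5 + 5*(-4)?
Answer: 385/61 ≈ 6.3115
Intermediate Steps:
G(Z, S) = -15 (G(Z, S) = 5 - 20 = -15)
I = 9
1700/366 + (-G(-19, -40))/I = 1700/366 - 1*(-15)/9 = 1700*(1/366) + 15*(⅑) = 850/183 + 5/3 = 385/61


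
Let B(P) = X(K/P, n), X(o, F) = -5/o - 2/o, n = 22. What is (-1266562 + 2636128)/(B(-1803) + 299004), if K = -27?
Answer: 12326094/2686829 ≈ 4.5876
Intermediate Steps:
X(o, F) = -7/o
B(P) = 7*P/27 (B(P) = -7*(-P/27) = -(-7)*P/27 = 7*P/27)
(-1266562 + 2636128)/(B(-1803) + 299004) = (-1266562 + 2636128)/((7/27)*(-1803) + 299004) = 1369566/(-4207/9 + 299004) = 1369566/(2686829/9) = 1369566*(9/2686829) = 12326094/2686829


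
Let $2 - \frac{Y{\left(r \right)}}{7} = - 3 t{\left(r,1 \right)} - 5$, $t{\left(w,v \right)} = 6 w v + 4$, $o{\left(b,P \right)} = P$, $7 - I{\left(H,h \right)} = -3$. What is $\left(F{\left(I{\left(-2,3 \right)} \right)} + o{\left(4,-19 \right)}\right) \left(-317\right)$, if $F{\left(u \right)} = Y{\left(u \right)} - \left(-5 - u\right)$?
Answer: $-440313$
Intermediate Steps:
$I{\left(H,h \right)} = 10$ ($I{\left(H,h \right)} = 7 - -3 = 7 + 3 = 10$)
$t{\left(w,v \right)} = 4 + 6 v w$ ($t{\left(w,v \right)} = 6 v w + 4 = 4 + 6 v w$)
$Y{\left(r \right)} = 133 + 126 r$ ($Y{\left(r \right)} = 14 - 7 \left(- 3 \left(4 + 6 \cdot 1 r\right) - 5\right) = 14 - 7 \left(- 3 \left(4 + 6 r\right) - 5\right) = 14 - 7 \left(\left(-12 - 18 r\right) - 5\right) = 14 - 7 \left(-17 - 18 r\right) = 14 + \left(119 + 126 r\right) = 133 + 126 r$)
$F{\left(u \right)} = 138 + 127 u$ ($F{\left(u \right)} = \left(133 + 126 u\right) - \left(-5 - u\right) = \left(133 + 126 u\right) + \left(5 + u\right) = 138 + 127 u$)
$\left(F{\left(I{\left(-2,3 \right)} \right)} + o{\left(4,-19 \right)}\right) \left(-317\right) = \left(\left(138 + 127 \cdot 10\right) - 19\right) \left(-317\right) = \left(\left(138 + 1270\right) - 19\right) \left(-317\right) = \left(1408 - 19\right) \left(-317\right) = 1389 \left(-317\right) = -440313$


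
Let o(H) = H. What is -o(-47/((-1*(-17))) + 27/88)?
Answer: 3677/1496 ≈ 2.4579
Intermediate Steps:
-o(-47/((-1*(-17))) + 27/88) = -(-47/((-1*(-17))) + 27/88) = -(-47/17 + 27*(1/88)) = -(-47*1/17 + 27/88) = -(-47/17 + 27/88) = -1*(-3677/1496) = 3677/1496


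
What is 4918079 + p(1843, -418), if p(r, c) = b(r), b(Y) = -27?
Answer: 4918052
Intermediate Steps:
p(r, c) = -27
4918079 + p(1843, -418) = 4918079 - 27 = 4918052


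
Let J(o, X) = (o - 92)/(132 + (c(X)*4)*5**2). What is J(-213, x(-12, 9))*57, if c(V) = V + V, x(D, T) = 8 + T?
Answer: -17385/3532 ≈ -4.9221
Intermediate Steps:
c(V) = 2*V
J(o, X) = (-92 + o)/(132 + 200*X) (J(o, X) = (o - 92)/(132 + ((2*X)*4)*5**2) = (-92 + o)/(132 + (8*X)*25) = (-92 + o)/(132 + 200*X))
J(-213, x(-12, 9))*57 = ((-92 - 213)/(4*(33 + 50*(8 + 9))))*57 = ((1/4)*(-305)/(33 + 50*17))*57 = ((1/4)*(-305)/(33 + 850))*57 = ((1/4)*(-305)/883)*57 = ((1/4)*(1/883)*(-305))*57 = -305/3532*57 = -17385/3532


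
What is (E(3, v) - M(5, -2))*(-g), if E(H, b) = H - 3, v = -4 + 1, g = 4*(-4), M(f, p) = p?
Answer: 32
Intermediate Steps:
g = -16
v = -3
E(H, b) = -3 + H
(E(3, v) - M(5, -2))*(-g) = ((-3 + 3) - 1*(-2))*(-1*(-16)) = (0 + 2)*16 = 2*16 = 32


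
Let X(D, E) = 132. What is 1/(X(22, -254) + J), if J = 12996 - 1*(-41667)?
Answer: 1/54795 ≈ 1.8250e-5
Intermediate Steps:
J = 54663 (J = 12996 + 41667 = 54663)
1/(X(22, -254) + J) = 1/(132 + 54663) = 1/54795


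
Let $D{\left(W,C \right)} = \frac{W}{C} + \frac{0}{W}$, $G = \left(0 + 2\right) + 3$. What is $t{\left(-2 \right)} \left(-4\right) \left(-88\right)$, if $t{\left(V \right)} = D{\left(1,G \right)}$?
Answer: $\frac{352}{5} \approx 70.4$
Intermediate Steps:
$G = 5$ ($G = 2 + 3 = 5$)
$D{\left(W,C \right)} = \frac{W}{C}$ ($D{\left(W,C \right)} = \frac{W}{C} + 0 = \frac{W}{C}$)
$t{\left(V \right)} = \frac{1}{5}$ ($t{\left(V \right)} = 1 \cdot \frac{1}{5} = \frac{1}{5}$)
$t{\left(-2 \right)} \left(-4\right) \left(-88\right) = \frac{1}{5} \left(-4\right) \left(-88\right) = \left(- \frac{4}{5}\right) \left(-88\right) = \frac{352}{5}$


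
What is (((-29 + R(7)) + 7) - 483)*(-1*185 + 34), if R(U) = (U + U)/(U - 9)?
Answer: 77312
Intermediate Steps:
R(U) = 2*U/(-9 + U) (R(U) = (2*U)/(-9 + U) = 2*U/(-9 + U))
(((-29 + R(7)) + 7) - 483)*(-1*185 + 34) = (((-29 + 2*7/(-9 + 7)) + 7) - 483)*(-1*185 + 34) = (((-29 + 2*7/(-2)) + 7) - 483)*(-185 + 34) = (((-29 + 2*7*(-½)) + 7) - 483)*(-151) = (((-29 - 7) + 7) - 483)*(-151) = ((-36 + 7) - 483)*(-151) = (-29 - 483)*(-151) = -512*(-151) = 77312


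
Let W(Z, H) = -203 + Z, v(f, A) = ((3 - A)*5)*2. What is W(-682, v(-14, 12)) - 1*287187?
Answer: -288072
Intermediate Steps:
v(f, A) = 30 - 10*A (v(f, A) = (15 - 5*A)*2 = 30 - 10*A)
W(-682, v(-14, 12)) - 1*287187 = (-203 - 682) - 1*287187 = -885 - 287187 = -288072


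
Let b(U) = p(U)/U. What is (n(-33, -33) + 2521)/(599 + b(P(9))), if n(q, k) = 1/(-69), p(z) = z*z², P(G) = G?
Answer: 43487/11730 ≈ 3.7073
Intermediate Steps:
p(z) = z³
n(q, k) = -1/69
b(U) = U² (b(U) = U³/U = U²)
(n(-33, -33) + 2521)/(599 + b(P(9))) = (-1/69 + 2521)/(599 + 9²) = 173948/(69*(599 + 81)) = (173948/69)/680 = (173948/69)*(1/680) = 43487/11730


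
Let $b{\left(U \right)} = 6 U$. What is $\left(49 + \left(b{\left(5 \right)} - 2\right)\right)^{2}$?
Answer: $5929$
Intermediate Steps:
$\left(49 + \left(b{\left(5 \right)} - 2\right)\right)^{2} = \left(49 + \left(6 \cdot 5 - 2\right)\right)^{2} = \left(49 + \left(30 - 2\right)\right)^{2} = \left(49 + 28\right)^{2} = 77^{2} = 5929$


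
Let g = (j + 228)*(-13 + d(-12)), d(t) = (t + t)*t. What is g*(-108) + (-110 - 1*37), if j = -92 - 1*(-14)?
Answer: -4455147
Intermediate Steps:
d(t) = 2*t**2 (d(t) = (2*t)*t = 2*t**2)
j = -78 (j = -92 + 14 = -78)
g = 41250 (g = (-78 + 228)*(-13 + 2*(-12)**2) = 150*(-13 + 2*144) = 150*(-13 + 288) = 150*275 = 41250)
g*(-108) + (-110 - 1*37) = 41250*(-108) + (-110 - 1*37) = -4455000 + (-110 - 37) = -4455000 - 147 = -4455147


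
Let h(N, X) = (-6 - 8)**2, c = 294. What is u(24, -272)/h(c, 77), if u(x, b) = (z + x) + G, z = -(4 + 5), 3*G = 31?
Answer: 19/147 ≈ 0.12925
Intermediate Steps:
G = 31/3 (G = (1/3)*31 = 31/3 ≈ 10.333)
z = -9 (z = -1*9 = -9)
h(N, X) = 196 (h(N, X) = (-14)**2 = 196)
u(x, b) = 4/3 + x (u(x, b) = (-9 + x) + 31/3 = 4/3 + x)
u(24, -272)/h(c, 77) = (4/3 + 24)/196 = (76/3)*(1/196) = 19/147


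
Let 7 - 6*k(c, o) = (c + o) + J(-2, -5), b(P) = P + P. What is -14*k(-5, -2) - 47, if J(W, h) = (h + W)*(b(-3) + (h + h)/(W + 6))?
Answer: 355/6 ≈ 59.167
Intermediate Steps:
b(P) = 2*P
J(W, h) = (-6 + 2*h/(6 + W))*(W + h) (J(W, h) = (h + W)*(2*(-3) + (h + h)/(W + 6)) = (W + h)*(-6 + (2*h)/(6 + W)) = (W + h)*(-6 + 2*h/(6 + W)) = (-6 + 2*h/(6 + W))*(W + h))
k(c, o) = -35/4 - c/6 - o/6 (k(c, o) = 7/6 - ((c + o) + 2*((-5)² - 18*(-2) - 18*(-5) - 3*(-2)² - 2*(-2)*(-5))/(6 - 2))/6 = 7/6 - ((c + o) + 2*(25 + 36 + 90 - 3*4 - 20)/4)/6 = 7/6 - ((c + o) + 2*(¼)*(25 + 36 + 90 - 12 - 20))/6 = 7/6 - ((c + o) + 2*(¼)*119)/6 = 7/6 - ((c + o) + 119/2)/6 = 7/6 - (119/2 + c + o)/6 = 7/6 + (-119/12 - c/6 - o/6) = -35/4 - c/6 - o/6)
-14*k(-5, -2) - 47 = -14*(-35/4 - ⅙*(-5) - ⅙*(-2)) - 47 = -14*(-35/4 + ⅚ + ⅓) - 47 = -14*(-91/12) - 47 = 637/6 - 47 = 355/6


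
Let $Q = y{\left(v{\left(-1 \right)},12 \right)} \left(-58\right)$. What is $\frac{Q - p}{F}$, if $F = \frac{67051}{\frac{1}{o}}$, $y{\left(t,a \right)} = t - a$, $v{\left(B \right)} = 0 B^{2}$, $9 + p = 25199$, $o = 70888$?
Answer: $- \frac{12247}{2376555644} \approx -5.1533 \cdot 10^{-6}$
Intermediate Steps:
$p = 25190$ ($p = -9 + 25199 = 25190$)
$v{\left(B \right)} = 0$
$Q = 696$ ($Q = \left(0 - 12\right) \left(-58\right) = \left(-12\right) \left(-58\right) = 696$)
$F = 4753111288$ ($F = \frac{67051}{\frac{1}{70888}} = 67051 \frac{1}{\frac{1}{70888}} = 67051 \cdot 70888 = 4753111288$)
$\frac{Q - p}{F} = \frac{696 - 25190}{4753111288} = \left(696 - 25190\right) \frac{1}{4753111288} = \left(-24494\right) \frac{1}{4753111288} = - \frac{12247}{2376555644}$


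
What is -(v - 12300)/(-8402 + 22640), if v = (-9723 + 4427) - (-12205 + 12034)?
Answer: 17425/14238 ≈ 1.2238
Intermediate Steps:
v = -5125 (v = -5296 - 1*(-171) = -5296 + 171 = -5125)
-(v - 12300)/(-8402 + 22640) = -(-5125 - 12300)/(-8402 + 22640) = -(-17425)/14238 = -1*(-17425/14238) = 17425/14238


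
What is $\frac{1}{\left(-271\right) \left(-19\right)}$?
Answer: $\frac{1}{5149} \approx 0.00019421$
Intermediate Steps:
$\frac{1}{\left(-271\right) \left(-19\right)} = \frac{1}{5149}$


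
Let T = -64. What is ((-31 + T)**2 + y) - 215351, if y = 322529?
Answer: 116203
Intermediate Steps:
((-31 + T)**2 + y) - 215351 = ((-31 - 64)**2 + 322529) - 215351 = ((-95)**2 + 322529) - 215351 = (9025 + 322529) - 215351 = 331554 - 215351 = 116203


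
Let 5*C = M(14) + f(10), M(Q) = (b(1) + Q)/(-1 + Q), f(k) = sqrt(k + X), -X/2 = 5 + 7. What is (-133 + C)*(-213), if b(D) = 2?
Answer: 1837977/65 - 213*I*sqrt(14)/5 ≈ 28277.0 - 159.39*I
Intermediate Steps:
X = -24 (X = -2*(5 + 7) = -2*12 = -24)
f(k) = sqrt(-24 + k) (f(k) = sqrt(k - 24) = sqrt(-24 + k))
M(Q) = (2 + Q)/(-1 + Q)
C = 16/65 + I*sqrt(14)/5 (C = ((2 + 14)/(-1 + 14) + sqrt(-24 + 10))/5 = (16/13 + sqrt(-14))/5 = ((1/13)*16 + I*sqrt(14))/5 = (16/13 + I*sqrt(14))/5 = 16/65 + I*sqrt(14)/5 ≈ 0.24615 + 0.74833*I)
(-133 + C)*(-213) = (-133 + (16/65 + I*sqrt(14)/5))*(-213) = (-8629/65 + I*sqrt(14)/5)*(-213) = 1837977/65 - 213*I*sqrt(14)/5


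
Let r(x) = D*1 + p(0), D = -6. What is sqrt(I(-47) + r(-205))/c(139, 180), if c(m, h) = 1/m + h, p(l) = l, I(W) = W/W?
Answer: 139*I*sqrt(5)/25021 ≈ 0.012422*I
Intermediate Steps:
I(W) = 1
r(x) = -6 (r(x) = -6*1 + 0 = -6 + 0 = -6)
c(m, h) = h + 1/m
sqrt(I(-47) + r(-205))/c(139, 180) = sqrt(1 - 6)/(180 + 1/139) = sqrt(-5)/(180 + 1/139) = (I*sqrt(5))/(25021/139) = (I*sqrt(5))*(139/25021) = 139*I*sqrt(5)/25021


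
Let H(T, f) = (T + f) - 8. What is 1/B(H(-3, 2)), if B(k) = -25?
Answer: -1/25 ≈ -0.040000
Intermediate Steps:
H(T, f) = -8 + T + f
1/B(H(-3, 2)) = 1/(-25) = -1/25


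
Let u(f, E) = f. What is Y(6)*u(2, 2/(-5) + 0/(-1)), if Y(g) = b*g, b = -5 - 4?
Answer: -108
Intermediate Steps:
b = -9
Y(g) = -9*g
Y(6)*u(2, 2/(-5) + 0/(-1)) = -9*6*2 = -54*2 = -108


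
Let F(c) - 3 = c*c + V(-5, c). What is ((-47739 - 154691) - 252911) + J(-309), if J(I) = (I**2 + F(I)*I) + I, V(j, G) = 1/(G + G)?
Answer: -59729449/2 ≈ -2.9865e+7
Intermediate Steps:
V(j, G) = 1/(2*G)
F(c) = 3 + c**2 + 1/(2*c) (F(c) = 3 + (c*c + 1/(2*c)) = 3 + (c**2 + 1/(2*c)) = 3 + c**2 + 1/(2*c))
J(I) = I + I**2 + I*(3 + I**2 + 1/(2*I)) (J(I) = (I**2 + (3 + I**2 + 1/(2*I))*I) + I = (I**2 + I*(3 + I**2 + 1/(2*I))) + I = I + I**2 + I*(3 + I**2 + 1/(2*I)))
((-47739 - 154691) - 252911) + J(-309) = ((-47739 - 154691) - 252911) + (1/2 + (-309)**2 + (-309)**3 + 4*(-309)) = (-202430 - 252911) + (1/2 + 95481 - 29503629 - 1236) = -455341 - 58818767/2 = -59729449/2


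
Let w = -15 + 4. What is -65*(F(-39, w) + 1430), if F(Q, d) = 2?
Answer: -93080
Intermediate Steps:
w = -11
-65*(F(-39, w) + 1430) = -65*(2 + 1430) = -65*1432 = -93080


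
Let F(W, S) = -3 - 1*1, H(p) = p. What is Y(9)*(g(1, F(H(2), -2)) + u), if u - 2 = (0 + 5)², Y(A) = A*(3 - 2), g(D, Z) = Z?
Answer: 207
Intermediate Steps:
F(W, S) = -4 (F(W, S) = -3 - 1 = -4)
Y(A) = A (Y(A) = A*1 = A)
u = 27 (u = 2 + (0 + 5)² = 2 + 5² = 2 + 25 = 27)
Y(9)*(g(1, F(H(2), -2)) + u) = 9*(-4 + 27) = 9*23 = 207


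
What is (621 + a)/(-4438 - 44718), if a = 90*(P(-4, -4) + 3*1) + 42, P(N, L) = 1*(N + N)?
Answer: -213/49156 ≈ -0.0043331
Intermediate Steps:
P(N, L) = 2*N (P(N, L) = 1*(2*N) = 2*N)
a = -408 (a = 90*(2*(-4) + 3*1) + 42 = 90*(-8 + 3) + 42 = 90*(-5) + 42 = -450 + 42 = -408)
(621 + a)/(-4438 - 44718) = (621 - 408)/(-4438 - 44718) = 213/(-49156) = 213*(-1/49156) = -213/49156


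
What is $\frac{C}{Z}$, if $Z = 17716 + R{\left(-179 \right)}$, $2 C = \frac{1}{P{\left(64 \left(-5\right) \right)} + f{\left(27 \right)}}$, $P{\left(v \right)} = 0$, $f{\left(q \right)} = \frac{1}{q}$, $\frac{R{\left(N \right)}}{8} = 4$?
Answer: $\frac{3}{3944} \approx 0.00076065$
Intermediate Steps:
$R{\left(N \right)} = 32$ ($R{\left(N \right)} = 8 \cdot 4 = 32$)
$C = \frac{27}{2}$ ($C = \frac{1}{2 \left(0 + \frac{1}{27}\right)} = \frac{\frac{1}{\frac{1}{27}}}{2} = \frac{1}{2} \cdot 27 = \frac{27}{2} \approx 13.5$)
$Z = 17748$ ($Z = 17716 + 32 = 17748$)
$\frac{C}{Z} = \frac{27}{2 \cdot 17748} = \frac{27}{2} \cdot \frac{1}{17748} = \frac{3}{3944}$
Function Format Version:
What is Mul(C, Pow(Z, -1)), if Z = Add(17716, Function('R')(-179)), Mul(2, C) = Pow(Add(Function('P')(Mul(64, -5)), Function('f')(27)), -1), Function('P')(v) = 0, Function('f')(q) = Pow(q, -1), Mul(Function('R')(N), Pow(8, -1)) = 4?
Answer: Rational(3, 3944) ≈ 0.00076065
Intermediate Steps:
Function('R')(N) = 32 (Function('R')(N) = Mul(8, 4) = 32)
C = Rational(27, 2) (C = Mul(Rational(1, 2), Pow(Add(0, Pow(27, -1)), -1)) = Mul(Rational(1, 2), Pow(Add(0, Rational(1, 27)), -1)) = Mul(Rational(1, 2), Pow(Rational(1, 27), -1)) = Mul(Rational(1, 2), 27) = Rational(27, 2) ≈ 13.500)
Z = 17748 (Z = Add(17716, 32) = 17748)
Mul(C, Pow(Z, -1)) = Mul(Rational(27, 2), Pow(17748, -1)) = Mul(Rational(27, 2), Rational(1, 17748)) = Rational(3, 3944)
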